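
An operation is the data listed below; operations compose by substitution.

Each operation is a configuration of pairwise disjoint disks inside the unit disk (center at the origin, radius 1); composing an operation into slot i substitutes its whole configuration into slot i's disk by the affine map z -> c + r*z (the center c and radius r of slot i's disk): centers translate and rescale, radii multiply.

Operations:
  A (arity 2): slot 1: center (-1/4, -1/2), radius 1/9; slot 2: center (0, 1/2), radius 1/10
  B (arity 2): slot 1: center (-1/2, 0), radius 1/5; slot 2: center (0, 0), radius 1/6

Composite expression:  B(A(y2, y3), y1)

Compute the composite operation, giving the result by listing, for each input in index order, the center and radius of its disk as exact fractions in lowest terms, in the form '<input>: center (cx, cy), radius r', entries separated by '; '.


Follow each y-input down from B: c' goes to c + r*c', radius to r*r'.
y2: after 2 affine steps, its disk has center (-11/20, -1/10), radius 1/45
y3: after 2 affine steps, its disk has center (-1/2, 1/10), radius 1/50
y1: after 1 affine step, its disk has center (0, 0), radius 1/6

y1: center (0, 0), radius 1/6; y2: center (-11/20, -1/10), radius 1/45; y3: center (-1/2, 1/10), radius 1/50


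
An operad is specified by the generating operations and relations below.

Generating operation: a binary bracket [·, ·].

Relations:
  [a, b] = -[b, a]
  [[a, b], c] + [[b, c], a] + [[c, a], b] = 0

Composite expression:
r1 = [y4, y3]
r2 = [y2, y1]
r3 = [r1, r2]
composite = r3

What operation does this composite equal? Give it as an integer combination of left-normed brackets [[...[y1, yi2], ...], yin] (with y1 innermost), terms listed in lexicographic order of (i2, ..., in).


-[[[y1, y2], y3], y4] + [[[y1, y2], y4], y3]

Left-normed coefficients sit on the y1-initial expansion words.
Composite bracket: [[y4, y3], [y2, y1]]
Applying ab - ba throughout gives 8 signed words (2^3 = 8).
Coefficients come from the y1-initial words:
  the word y1y2y3y4 carries sign -1 and contributes -[[[y1, y2], y3], y4]
  the word y1y2y4y3 carries sign +1 and contributes +[[[y1, y2], y4], y3]


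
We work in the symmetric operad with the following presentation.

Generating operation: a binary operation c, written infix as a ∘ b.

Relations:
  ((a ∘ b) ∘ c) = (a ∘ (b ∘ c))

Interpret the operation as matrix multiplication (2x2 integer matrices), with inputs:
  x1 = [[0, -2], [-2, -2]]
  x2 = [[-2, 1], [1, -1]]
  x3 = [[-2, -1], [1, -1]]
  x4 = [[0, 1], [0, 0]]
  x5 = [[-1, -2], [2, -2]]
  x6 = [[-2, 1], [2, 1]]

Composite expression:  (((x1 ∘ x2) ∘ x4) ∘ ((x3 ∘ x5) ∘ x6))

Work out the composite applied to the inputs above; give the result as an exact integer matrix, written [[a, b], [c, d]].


[[-12, 6], [12, -6]]

(x1 ∘ x2) = [[-2, 2], [2, 0]]
((x1 ∘ x2) ∘ x4) = [[0, -2], [0, 2]]
(x3 ∘ x5) = [[0, 6], [-3, 0]]
((x3 ∘ x5) ∘ x6) = [[12, 6], [6, -3]]
(((x1 ∘ x2) ∘ x4) ∘ ((x3 ∘ x5) ∘ x6)) = [[-12, 6], [12, -6]]


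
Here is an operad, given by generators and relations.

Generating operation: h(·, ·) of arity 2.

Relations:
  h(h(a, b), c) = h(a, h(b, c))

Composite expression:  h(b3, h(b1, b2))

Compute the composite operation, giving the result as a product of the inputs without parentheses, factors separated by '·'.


b3 · b1 · b2


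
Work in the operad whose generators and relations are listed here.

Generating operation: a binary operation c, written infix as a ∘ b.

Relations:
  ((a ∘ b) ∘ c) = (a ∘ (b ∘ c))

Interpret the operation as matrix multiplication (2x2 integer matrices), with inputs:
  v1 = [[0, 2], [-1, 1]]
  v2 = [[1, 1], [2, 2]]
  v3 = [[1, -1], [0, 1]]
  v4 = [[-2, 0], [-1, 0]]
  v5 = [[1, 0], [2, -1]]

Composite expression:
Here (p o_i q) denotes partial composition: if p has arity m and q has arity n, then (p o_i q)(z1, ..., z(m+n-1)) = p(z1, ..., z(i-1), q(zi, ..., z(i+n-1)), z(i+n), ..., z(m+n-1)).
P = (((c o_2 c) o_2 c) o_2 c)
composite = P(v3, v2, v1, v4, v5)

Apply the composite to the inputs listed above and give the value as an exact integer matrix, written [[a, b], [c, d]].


(v2 ∘ v1) = [[-1, 3], [-2, 6]]
((v2 ∘ v1) ∘ v4) = [[-1, 0], [-2, 0]]
(((v2 ∘ v1) ∘ v4) ∘ v5) = [[-1, 0], [-2, 0]]
(v3 ∘ (((v2 ∘ v1) ∘ v4) ∘ v5)) = [[1, 0], [-2, 0]]

[[1, 0], [-2, 0]]


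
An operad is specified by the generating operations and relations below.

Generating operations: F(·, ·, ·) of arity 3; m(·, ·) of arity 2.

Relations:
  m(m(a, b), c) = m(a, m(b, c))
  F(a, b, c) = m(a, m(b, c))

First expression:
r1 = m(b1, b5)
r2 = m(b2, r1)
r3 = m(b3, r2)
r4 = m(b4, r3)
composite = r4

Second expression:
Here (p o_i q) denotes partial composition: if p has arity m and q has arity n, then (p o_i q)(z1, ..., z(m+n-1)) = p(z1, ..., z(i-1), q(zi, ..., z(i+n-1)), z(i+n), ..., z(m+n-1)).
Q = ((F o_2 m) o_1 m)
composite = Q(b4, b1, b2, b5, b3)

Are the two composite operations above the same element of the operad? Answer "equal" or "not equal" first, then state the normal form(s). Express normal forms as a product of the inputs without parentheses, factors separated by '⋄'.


not equal; first: b4 ⋄ b3 ⋄ b2 ⋄ b1 ⋄ b5; second: b4 ⋄ b1 ⋄ b2 ⋄ b5 ⋄ b3

The first expression, normalized: b4 ⋄ b3 ⋄ b2 ⋄ b1 ⋄ b5
The second expression, normalized: b4 ⋄ b1 ⋄ b2 ⋄ b5 ⋄ b3
The normal forms differ: not equal.


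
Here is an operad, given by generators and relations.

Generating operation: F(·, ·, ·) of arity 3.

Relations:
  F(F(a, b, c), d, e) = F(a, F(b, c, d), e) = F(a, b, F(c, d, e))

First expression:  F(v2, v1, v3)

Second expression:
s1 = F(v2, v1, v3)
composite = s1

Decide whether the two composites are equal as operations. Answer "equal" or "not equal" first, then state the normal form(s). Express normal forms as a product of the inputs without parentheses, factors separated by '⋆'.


equal: each reduces to v2 ⋆ v1 ⋆ v3

The first expression, normalized: v2 ⋆ v1 ⋆ v3
The second expression, normalized: v2 ⋆ v1 ⋆ v3
One common form — equal.


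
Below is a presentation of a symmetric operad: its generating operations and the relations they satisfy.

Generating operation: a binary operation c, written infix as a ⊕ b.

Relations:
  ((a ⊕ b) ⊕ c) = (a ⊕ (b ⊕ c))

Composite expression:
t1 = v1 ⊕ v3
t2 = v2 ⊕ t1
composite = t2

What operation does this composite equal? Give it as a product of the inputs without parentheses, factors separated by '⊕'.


All parenthesizations of c agree; list the v-inputs left to right.
(v1 ⊕ v3) spells out as v1 ⊕ v3
(v2 ⊕ (v1 ⊕ v3)) spells out as v2 ⊕ v1 ⊕ v3

v2 ⊕ v1 ⊕ v3


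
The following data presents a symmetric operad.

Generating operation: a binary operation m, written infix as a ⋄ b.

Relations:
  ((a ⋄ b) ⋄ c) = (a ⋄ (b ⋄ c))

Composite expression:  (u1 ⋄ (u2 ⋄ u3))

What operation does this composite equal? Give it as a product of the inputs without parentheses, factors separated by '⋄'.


u1 ⋄ u2 ⋄ u3

All parenthesizations of m agree; list the u-inputs left to right.
(u2 ⋄ u3) unparenthesizes to u2 ⋄ u3
(u1 ⋄ (u2 ⋄ u3)) unparenthesizes to u1 ⋄ u2 ⋄ u3


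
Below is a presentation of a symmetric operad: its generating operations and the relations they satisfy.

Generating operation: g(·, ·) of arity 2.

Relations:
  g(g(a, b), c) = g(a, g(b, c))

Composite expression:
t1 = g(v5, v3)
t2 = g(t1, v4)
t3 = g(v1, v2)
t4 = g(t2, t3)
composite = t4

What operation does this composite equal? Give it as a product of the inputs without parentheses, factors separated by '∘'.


All parenthesizations of g agree; list the v-inputs left to right.
g(v5, v3) spells out as v5 ∘ v3
g(g(v5, v3), v4) spells out as v5 ∘ v3 ∘ v4
g(v1, v2) spells out as v1 ∘ v2
g(g(g(v5, v3), v4), g(v1, v2)) spells out as v5 ∘ v3 ∘ v4 ∘ v1 ∘ v2

v5 ∘ v3 ∘ v4 ∘ v1 ∘ v2


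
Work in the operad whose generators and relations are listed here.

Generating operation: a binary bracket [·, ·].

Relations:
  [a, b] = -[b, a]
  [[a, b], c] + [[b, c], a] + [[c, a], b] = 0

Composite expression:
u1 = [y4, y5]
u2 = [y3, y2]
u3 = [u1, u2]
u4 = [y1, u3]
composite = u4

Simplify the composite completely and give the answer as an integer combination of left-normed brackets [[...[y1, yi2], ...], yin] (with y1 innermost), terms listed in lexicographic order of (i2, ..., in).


[[[[y1, y2], y3], y4], y5] - [[[[y1, y2], y3], y5], y4] - [[[[y1, y3], y2], y4], y5] + [[[[y1, y3], y2], y5], y4] - [[[[y1, y4], y5], y2], y3] + [[[[y1, y4], y5], y3], y2] + [[[[y1, y5], y4], y2], y3] - [[[[y1, y5], y4], y3], y2]

A multilinear Lie element is pinned by y1-initial words (y1 innermost).
Composite bracket: [y1, [[y4, y5], [y3, y2]]]
Applying ab - ba throughout gives 16 signed words (2^4 = 16).
Coefficients come from the y1-initial words:
  word y1y2y3y4y5 has sign +1, contributing +[[[[y1, y2], y3], y4], y5]
  word y1y2y3y5y4 has sign -1, contributing -[[[[y1, y2], y3], y5], y4]
  word y1y3y2y4y5 has sign -1, contributing -[[[[y1, y3], y2], y4], y5]
  word y1y3y2y5y4 has sign +1, contributing +[[[[y1, y3], y2], y5], y4]
  word y1y4y5y2y3 has sign -1, contributing -[[[[y1, y4], y5], y2], y3]
  word y1y4y5y3y2 has sign +1, contributing +[[[[y1, y4], y5], y3], y2]
  word y1y5y4y2y3 has sign +1, contributing +[[[[y1, y5], y4], y2], y3]
  word y1y5y4y3y2 has sign -1, contributing -[[[[y1, y5], y4], y3], y2]


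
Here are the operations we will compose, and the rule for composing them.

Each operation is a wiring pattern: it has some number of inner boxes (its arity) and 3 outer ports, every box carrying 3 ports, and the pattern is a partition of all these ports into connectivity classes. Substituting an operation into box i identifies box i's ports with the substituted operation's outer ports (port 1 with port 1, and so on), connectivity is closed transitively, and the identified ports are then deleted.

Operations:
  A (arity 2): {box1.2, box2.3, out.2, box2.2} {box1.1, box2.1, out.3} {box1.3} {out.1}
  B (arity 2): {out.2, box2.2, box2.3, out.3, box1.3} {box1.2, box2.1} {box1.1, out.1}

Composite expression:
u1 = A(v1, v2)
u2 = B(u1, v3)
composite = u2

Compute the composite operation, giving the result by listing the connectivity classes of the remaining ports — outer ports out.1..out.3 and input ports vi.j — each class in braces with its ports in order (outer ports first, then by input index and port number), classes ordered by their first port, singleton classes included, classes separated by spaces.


{out.1} {out.2, out.3, v1.1, v2.1, v3.2, v3.3} {v1.2, v2.2, v2.3, v3.1} {v1.3}

Two ports join when wires chain via B-identified ports.
A over (v1, v2) gives {out.1} {out.2, v1.2, v2.2, v2.3} {out.3, v1.1, v2.1} {v1.3}, out.j being that stage's outer ports
B over (v1, v2, v3) gives {out.1} {out.2, out.3, v1.1, v2.1, v3.2, v3.3} {v1.2, v2.2, v2.3, v3.1} {v1.3}, out.j being that stage's outer ports


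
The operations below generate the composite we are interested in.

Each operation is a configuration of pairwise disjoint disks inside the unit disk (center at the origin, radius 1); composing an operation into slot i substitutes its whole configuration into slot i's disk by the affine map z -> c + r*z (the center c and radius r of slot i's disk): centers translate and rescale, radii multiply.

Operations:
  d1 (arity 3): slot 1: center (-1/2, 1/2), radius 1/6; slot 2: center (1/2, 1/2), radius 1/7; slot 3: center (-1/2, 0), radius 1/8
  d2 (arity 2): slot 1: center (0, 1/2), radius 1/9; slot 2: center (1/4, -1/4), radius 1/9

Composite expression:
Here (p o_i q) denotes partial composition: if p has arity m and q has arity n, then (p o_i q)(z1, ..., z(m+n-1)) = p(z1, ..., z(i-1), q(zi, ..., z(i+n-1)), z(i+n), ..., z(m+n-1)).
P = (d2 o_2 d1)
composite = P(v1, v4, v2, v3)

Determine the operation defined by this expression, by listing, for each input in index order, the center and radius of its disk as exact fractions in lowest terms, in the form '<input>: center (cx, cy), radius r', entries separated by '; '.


v1: center (0, 1/2), radius 1/9; v2: center (11/36, -7/36), radius 1/63; v3: center (7/36, -1/4), radius 1/72; v4: center (7/36, -7/36), radius 1/54

Each v-disk chains the slot maps above it in d2; radii multiply.
for v1, the 1-step affine chain lands on center (0, 1/2), radius 1/9
for v4, the 2-step affine chain lands on center (7/36, -7/36), radius 1/54
for v2, the 2-step affine chain lands on center (11/36, -7/36), radius 1/63
for v3, the 2-step affine chain lands on center (7/36, -1/4), radius 1/72


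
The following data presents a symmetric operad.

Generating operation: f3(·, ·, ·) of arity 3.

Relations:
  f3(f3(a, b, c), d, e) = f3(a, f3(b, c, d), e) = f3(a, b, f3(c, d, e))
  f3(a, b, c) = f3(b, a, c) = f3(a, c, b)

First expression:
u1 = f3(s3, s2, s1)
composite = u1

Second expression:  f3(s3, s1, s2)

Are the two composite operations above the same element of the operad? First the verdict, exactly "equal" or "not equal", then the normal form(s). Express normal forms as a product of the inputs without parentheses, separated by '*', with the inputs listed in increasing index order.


The first expression reduces to s1 * s2 * s3
The second expression reduces to s1 * s2 * s3
Identical normal forms: equal.

equal: each reduces to s1 * s2 * s3


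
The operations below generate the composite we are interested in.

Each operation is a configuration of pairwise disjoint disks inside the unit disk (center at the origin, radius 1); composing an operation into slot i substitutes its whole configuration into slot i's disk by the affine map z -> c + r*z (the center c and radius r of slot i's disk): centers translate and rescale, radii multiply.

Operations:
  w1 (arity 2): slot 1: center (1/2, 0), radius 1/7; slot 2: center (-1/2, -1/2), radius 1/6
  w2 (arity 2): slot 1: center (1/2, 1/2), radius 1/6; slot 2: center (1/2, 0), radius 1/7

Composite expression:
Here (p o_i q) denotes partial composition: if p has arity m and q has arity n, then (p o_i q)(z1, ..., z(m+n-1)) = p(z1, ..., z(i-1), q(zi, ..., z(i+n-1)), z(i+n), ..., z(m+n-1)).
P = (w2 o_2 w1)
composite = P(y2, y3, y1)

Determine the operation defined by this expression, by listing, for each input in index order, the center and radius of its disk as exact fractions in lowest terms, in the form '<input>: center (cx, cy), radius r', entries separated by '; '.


y1: center (3/7, -1/14), radius 1/42; y2: center (1/2, 1/2), radius 1/6; y3: center (4/7, 0), radius 1/49


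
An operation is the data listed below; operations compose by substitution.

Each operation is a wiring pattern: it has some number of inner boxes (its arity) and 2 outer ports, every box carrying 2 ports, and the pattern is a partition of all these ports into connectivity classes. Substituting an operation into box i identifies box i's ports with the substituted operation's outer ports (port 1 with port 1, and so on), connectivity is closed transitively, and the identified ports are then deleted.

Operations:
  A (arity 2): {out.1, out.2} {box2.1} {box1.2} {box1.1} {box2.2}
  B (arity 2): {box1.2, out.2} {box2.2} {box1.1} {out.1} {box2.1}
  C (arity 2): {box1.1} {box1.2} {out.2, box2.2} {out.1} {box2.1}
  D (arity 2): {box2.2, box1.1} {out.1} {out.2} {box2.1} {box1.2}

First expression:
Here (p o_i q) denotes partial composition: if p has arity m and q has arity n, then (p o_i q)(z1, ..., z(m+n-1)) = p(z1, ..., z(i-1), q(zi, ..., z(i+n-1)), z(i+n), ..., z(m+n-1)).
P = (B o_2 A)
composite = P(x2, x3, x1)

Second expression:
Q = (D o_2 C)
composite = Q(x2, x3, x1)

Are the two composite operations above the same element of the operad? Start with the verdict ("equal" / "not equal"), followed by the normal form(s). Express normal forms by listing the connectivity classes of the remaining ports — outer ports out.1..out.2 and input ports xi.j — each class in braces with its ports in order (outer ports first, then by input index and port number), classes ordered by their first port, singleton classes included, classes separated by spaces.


not equal; the first gives {out.1} {out.2, x2.2} {x1.1} {x1.2} {x2.1} {x3.1} {x3.2} and the second {out.1} {out.2} {x1.1} {x1.2, x2.1} {x2.2} {x3.1} {x3.2}

The first expression reduces to {out.1} {out.2, x2.2} {x1.1} {x1.2} {x2.1} {x3.1} {x3.2}
The second expression reduces to {out.1} {out.2} {x1.1} {x1.2, x2.1} {x2.2} {x3.1} {x3.2}
Distinct normal forms: not equal.


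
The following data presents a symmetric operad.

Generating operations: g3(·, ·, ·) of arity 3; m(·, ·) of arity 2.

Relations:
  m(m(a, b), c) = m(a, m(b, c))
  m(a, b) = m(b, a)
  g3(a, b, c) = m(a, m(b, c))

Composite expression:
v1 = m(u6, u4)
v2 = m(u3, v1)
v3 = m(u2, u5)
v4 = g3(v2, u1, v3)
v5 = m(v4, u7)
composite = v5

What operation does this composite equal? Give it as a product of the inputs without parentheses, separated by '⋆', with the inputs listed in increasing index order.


u1 ⋆ u2 ⋆ u3 ⋆ u4 ⋆ u5 ⋆ u6 ⋆ u7

With m associative and commutative, the u-input set is all that matters.
m(u6, u4) collapses to u6 ⋆ u4
m(u3, m(u6, u4)) collapses to u3 ⋆ u6 ⋆ u4
m(u2, u5) collapses to u2 ⋆ u5
g3(m(u3, m(u6, u4)), u1, m(u2, u5)) collapses to u3 ⋆ u6 ⋆ u4 ⋆ u1 ⋆ u2 ⋆ u5
m(g3(m(u3, m(u6, u4)), u1, m(u2, u5)), u7) collapses to u3 ⋆ u6 ⋆ u4 ⋆ u1 ⋆ u2 ⋆ u5 ⋆ u7
sorting the factors by input index: u1 ⋆ u2 ⋆ u3 ⋆ u4 ⋆ u5 ⋆ u6 ⋆ u7


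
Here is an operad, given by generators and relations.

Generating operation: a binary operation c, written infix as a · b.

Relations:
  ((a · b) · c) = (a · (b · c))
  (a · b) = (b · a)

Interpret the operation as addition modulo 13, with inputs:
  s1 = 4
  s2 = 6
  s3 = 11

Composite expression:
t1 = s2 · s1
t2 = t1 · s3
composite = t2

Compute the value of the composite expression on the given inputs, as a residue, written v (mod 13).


8 (mod 13)

(s2 · s1) = 10
((s2 · s1) · s3) = 8


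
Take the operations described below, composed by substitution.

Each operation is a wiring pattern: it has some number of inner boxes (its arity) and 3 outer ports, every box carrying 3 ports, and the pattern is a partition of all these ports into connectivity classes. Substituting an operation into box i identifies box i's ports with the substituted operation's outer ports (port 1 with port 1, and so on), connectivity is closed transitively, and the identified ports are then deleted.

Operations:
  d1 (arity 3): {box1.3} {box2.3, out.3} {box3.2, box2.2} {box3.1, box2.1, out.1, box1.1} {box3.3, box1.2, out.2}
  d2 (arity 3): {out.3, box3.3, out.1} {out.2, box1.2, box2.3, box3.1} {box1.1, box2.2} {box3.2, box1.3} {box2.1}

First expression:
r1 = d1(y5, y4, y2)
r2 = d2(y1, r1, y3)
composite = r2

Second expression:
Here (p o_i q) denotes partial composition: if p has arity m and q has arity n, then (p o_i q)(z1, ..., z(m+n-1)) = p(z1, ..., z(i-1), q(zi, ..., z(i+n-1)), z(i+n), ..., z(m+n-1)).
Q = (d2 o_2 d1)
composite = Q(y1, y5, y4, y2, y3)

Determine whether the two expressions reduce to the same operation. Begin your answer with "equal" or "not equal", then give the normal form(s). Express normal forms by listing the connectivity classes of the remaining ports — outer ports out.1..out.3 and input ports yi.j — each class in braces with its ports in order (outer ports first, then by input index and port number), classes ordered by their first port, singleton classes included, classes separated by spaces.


The first expression, normalized: {out.1, out.3, y3.3} {out.2, y1.2, y3.1, y4.3} {y1.1, y2.3, y5.2} {y1.3, y3.2} {y2.1, y4.1, y5.1} {y2.2, y4.2} {y5.3}
The second expression, normalized: {out.1, out.3, y3.3} {out.2, y1.2, y3.1, y4.3} {y1.1, y2.3, y5.2} {y1.3, y3.2} {y2.1, y4.1, y5.1} {y2.2, y4.2} {y5.3}
Both agree, so they are equal.

equal: each reduces to {out.1, out.3, y3.3} {out.2, y1.2, y3.1, y4.3} {y1.1, y2.3, y5.2} {y1.3, y3.2} {y2.1, y4.1, y5.1} {y2.2, y4.2} {y5.3}


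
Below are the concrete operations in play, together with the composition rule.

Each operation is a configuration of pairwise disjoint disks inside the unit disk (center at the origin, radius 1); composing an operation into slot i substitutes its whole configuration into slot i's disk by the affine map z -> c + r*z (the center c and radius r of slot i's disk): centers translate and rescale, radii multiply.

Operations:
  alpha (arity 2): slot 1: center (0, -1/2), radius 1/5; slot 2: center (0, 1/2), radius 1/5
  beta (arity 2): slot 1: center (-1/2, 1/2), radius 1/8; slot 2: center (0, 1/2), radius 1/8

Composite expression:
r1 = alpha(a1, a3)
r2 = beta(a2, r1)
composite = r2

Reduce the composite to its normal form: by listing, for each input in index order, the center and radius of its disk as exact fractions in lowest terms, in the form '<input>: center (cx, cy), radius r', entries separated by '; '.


a1: center (0, 7/16), radius 1/40; a2: center (-1/2, 1/2), radius 1/8; a3: center (0, 9/16), radius 1/40

Only the slot chain above each a matters under beta; compose those maps.
input a2: applying the 1 nested substitution gives center (-1/2, 1/2), radius 1/8
input a1: applying the 2 nested substitutions gives center (0, 7/16), radius 1/40
input a3: applying the 2 nested substitutions gives center (0, 9/16), radius 1/40


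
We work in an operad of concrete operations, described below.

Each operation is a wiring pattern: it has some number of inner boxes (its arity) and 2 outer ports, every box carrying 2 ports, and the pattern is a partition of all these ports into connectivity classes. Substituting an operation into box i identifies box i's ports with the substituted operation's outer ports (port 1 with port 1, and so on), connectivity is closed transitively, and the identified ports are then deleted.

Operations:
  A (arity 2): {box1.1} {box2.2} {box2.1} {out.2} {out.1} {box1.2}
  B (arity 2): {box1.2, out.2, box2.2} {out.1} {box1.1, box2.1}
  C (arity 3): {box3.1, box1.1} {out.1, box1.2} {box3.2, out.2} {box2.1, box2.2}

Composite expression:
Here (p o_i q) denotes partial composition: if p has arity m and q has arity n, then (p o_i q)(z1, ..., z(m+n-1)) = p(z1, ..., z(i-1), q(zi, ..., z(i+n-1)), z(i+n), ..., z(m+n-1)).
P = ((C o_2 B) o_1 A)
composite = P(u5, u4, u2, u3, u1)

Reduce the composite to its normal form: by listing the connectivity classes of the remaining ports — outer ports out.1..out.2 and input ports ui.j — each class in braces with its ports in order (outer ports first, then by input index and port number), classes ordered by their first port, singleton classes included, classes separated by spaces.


{out.1} {out.2, u1.2} {u1.1} {u2.1, u3.1} {u2.2, u3.2} {u4.1} {u4.2} {u5.1} {u5.2}

Treat the ports identified at C as solder joints: merge, then drop.
through A, on inputs (u5, u4): {out.1} {out.2} {u4.1} {u4.2} {u5.1} {u5.2} (out.j = stage outer ports)
through B, on inputs (u2, u3): {out.1} {out.2, u2.2, u3.2} {u2.1, u3.1} (out.j = stage outer ports)
through C, on inputs (u5, u4, u2, u3, u1): {out.1} {out.2, u1.2} {u1.1} {u2.1, u3.1} {u2.2, u3.2} {u4.1} {u4.2} {u5.1} {u5.2} (out.j = stage outer ports)


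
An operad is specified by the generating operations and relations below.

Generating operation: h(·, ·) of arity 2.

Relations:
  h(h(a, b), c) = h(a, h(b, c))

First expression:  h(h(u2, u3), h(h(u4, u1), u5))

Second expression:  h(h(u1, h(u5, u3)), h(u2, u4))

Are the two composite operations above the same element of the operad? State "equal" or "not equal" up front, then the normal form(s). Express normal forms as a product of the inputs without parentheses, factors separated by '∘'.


not equal; the first gives u2 ∘ u3 ∘ u4 ∘ u1 ∘ u5 and the second u1 ∘ u5 ∘ u3 ∘ u2 ∘ u4

The first expression, normalized: u2 ∘ u3 ∘ u4 ∘ u1 ∘ u5
The second expression, normalized: u1 ∘ u5 ∘ u3 ∘ u2 ∘ u4
The forms do not match — not equal.


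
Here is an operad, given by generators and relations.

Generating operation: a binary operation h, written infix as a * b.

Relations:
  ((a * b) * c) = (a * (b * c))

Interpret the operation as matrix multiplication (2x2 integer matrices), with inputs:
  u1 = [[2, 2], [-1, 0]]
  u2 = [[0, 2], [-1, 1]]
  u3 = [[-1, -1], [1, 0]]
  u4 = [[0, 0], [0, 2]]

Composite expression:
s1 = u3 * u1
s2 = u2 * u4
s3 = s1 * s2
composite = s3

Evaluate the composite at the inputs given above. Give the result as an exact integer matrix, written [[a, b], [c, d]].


[[0, -8], [0, 12]]


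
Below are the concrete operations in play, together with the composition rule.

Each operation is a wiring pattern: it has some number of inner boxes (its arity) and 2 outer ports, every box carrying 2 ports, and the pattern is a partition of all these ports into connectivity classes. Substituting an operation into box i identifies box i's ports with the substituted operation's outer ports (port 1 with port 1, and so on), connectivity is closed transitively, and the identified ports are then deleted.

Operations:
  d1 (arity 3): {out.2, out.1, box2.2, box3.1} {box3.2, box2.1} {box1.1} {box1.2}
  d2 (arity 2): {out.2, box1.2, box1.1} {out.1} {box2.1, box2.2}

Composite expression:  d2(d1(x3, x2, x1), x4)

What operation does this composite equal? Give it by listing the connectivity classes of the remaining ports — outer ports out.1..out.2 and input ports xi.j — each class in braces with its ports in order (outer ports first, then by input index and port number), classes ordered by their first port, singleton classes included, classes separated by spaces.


{out.1} {out.2, x1.1, x2.2} {x1.2, x2.1} {x3.1} {x3.2} {x4.1, x4.2}


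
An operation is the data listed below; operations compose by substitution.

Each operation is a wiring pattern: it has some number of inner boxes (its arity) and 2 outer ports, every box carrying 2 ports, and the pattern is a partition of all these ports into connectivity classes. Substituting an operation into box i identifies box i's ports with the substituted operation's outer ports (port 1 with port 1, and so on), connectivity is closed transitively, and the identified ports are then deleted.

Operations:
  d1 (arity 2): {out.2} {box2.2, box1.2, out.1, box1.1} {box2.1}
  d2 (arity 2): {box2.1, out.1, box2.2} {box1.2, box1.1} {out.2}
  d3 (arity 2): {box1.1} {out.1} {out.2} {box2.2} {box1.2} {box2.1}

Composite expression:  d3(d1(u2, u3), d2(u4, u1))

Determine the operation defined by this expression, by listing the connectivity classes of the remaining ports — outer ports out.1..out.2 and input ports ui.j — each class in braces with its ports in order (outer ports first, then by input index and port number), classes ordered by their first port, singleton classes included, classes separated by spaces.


{out.1} {out.2} {u1.1, u1.2} {u2.1, u2.2, u3.2} {u3.1} {u4.1, u4.2}

Substituting into d3 glues patterns; closure does the rest.
through d1, on inputs (u2, u3): {out.1, u2.1, u2.2, u3.2} {out.2} {u3.1} (out.j = stage outer ports)
through d2, on inputs (u4, u1): {out.1, u1.1, u1.2} {out.2} {u4.1, u4.2} (out.j = stage outer ports)
through d3, on inputs (u2, u3, u4, u1): {out.1} {out.2} {u1.1, u1.2} {u2.1, u2.2, u3.2} {u3.1} {u4.1, u4.2} (out.j = stage outer ports)


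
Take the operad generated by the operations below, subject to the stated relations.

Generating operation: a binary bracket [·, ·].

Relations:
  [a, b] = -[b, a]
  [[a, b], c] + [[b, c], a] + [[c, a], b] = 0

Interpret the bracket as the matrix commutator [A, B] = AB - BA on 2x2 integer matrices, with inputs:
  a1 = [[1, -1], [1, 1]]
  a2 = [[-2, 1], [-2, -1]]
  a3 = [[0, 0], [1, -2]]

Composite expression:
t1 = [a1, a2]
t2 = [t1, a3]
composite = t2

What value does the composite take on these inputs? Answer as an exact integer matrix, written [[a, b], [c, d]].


[a1, a2] = [[1, -1], [-1, -1]]
[[a1, a2], a3] = [[-1, 2], [-4, 1]]

[[-1, 2], [-4, 1]]


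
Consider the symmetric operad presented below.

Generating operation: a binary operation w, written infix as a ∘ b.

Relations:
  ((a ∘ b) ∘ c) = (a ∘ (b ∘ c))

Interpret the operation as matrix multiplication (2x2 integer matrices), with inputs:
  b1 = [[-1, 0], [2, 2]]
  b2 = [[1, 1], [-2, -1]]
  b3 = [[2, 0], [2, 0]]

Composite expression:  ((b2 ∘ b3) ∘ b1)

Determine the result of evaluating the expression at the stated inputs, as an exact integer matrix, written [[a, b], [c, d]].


[[-4, 0], [6, 0]]

(b2 ∘ b3) = [[4, 0], [-6, 0]]
((b2 ∘ b3) ∘ b1) = [[-4, 0], [6, 0]]


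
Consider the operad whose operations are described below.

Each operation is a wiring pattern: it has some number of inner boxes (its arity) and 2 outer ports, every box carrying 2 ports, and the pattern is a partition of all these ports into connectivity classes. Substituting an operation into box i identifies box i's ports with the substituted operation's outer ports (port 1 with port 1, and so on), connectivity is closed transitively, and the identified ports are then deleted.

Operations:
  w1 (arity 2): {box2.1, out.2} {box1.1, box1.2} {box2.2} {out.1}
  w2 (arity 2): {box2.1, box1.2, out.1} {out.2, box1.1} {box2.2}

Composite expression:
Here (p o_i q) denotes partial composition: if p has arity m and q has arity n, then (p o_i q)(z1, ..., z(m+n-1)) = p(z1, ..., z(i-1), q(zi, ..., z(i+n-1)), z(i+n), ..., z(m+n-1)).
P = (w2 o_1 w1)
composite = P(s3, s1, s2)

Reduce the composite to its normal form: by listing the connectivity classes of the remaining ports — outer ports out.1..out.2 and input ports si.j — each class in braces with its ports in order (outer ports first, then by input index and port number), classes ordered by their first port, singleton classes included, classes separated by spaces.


After gluing at w2, chains via deleted ports link the s-ports.
w1 over (s3, s1) gives {out.1} {out.2, s1.1} {s1.2} {s3.1, s3.2}, out.j being that stage's outer ports
w2 over (s3, s1, s2) gives {out.1, s1.1, s2.1} {out.2} {s1.2} {s2.2} {s3.1, s3.2}, out.j being that stage's outer ports

{out.1, s1.1, s2.1} {out.2} {s1.2} {s2.2} {s3.1, s3.2}


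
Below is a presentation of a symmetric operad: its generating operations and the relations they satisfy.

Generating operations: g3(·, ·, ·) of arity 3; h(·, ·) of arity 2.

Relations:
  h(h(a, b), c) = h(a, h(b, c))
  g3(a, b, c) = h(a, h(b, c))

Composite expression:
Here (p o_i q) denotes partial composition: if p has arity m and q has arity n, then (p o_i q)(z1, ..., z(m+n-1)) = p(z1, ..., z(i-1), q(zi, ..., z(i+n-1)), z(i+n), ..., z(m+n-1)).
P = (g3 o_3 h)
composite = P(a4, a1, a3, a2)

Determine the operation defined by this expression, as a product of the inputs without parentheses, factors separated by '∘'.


a4 ∘ a1 ∘ a3 ∘ a2

All parenthesizations of g3 agree; list the a-inputs left to right.
h(a3, a2) unparenthesizes to a3 ∘ a2
g3(a4, a1, h(a3, a2)) unparenthesizes to a4 ∘ a1 ∘ a3 ∘ a2


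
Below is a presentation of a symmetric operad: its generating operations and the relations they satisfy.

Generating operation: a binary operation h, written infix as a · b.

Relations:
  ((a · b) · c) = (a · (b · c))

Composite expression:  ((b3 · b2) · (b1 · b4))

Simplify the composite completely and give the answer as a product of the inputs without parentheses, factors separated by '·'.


Associativity of h dissolves the nesting; only the b-input order survives.
(b3 · b2) spells out as b3 · b2
(b1 · b4) spells out as b1 · b4
((b3 · b2) · (b1 · b4)) spells out as b3 · b2 · b1 · b4

b3 · b2 · b1 · b4


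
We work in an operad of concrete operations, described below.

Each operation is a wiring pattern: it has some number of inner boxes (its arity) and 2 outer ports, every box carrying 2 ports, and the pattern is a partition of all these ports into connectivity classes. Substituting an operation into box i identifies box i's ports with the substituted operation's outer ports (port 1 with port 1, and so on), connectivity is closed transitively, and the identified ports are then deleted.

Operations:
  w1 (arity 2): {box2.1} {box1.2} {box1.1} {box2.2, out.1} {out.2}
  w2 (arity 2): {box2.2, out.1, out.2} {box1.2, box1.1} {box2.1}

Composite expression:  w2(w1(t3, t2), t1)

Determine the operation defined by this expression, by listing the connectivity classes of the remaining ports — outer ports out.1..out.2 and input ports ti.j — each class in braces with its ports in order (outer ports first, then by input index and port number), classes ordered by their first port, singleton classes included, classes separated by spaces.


Two ports join when wires chain via w2-identified ports.
composing w1 on (t3, t2), with out.j its own outer ports: {out.1, t2.2} {out.2} {t2.1} {t3.1} {t3.2}
composing w2 on (t3, t2, t1), with out.j its own outer ports: {out.1, out.2, t1.2} {t1.1} {t2.1} {t2.2} {t3.1} {t3.2}

{out.1, out.2, t1.2} {t1.1} {t2.1} {t2.2} {t3.1} {t3.2}


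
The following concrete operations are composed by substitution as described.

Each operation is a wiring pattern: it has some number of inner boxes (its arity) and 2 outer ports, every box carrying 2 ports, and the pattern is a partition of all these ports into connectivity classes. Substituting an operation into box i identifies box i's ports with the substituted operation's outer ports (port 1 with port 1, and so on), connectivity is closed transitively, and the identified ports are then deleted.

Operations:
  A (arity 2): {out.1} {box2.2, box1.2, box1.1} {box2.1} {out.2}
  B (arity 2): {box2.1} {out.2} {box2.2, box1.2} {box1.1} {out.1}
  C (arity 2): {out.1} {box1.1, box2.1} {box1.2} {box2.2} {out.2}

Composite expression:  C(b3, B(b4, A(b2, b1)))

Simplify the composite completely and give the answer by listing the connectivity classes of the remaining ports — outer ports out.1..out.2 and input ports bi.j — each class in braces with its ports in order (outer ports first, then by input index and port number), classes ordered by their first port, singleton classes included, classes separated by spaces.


Substituting into C glues patterns; closure does the rest.
stage A: inputs (b2, b1), connectivity {out.1} {out.2} {b1.1} {b1.2, b2.1, b2.2}, out.j its boundary
stage B: inputs (b4, b2, b1), connectivity {out.1} {out.2} {b1.1} {b1.2, b2.1, b2.2} {b4.1} {b4.2}, out.j its boundary
stage C: inputs (b3, b4, b2, b1), connectivity {out.1} {out.2} {b1.1} {b1.2, b2.1, b2.2} {b3.1} {b3.2} {b4.1} {b4.2}, out.j its boundary

{out.1} {out.2} {b1.1} {b1.2, b2.1, b2.2} {b3.1} {b3.2} {b4.1} {b4.2}


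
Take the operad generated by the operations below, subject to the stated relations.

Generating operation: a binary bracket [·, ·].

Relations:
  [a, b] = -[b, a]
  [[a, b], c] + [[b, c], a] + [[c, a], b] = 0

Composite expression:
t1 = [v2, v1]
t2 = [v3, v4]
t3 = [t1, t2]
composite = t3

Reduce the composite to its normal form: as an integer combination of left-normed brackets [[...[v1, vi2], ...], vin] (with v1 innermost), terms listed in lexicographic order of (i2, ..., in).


-[[[v1, v2], v3], v4] + [[[v1, v2], v4], v3]


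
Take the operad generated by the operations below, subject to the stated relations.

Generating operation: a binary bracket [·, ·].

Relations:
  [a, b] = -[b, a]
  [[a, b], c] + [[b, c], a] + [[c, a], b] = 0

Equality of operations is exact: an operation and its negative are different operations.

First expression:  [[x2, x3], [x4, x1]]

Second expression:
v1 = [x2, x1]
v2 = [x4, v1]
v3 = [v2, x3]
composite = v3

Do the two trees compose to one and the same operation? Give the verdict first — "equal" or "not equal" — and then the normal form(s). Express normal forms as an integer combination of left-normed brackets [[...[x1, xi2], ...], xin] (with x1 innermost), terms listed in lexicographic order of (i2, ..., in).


The first expression reduces to [[[x1, x4], x2], x3] - [[[x1, x4], x3], x2]
The second expression reduces to [[[x1, x2], x4], x3]
No match — not equal.

not equal; first: [[[x1, x4], x2], x3] - [[[x1, x4], x3], x2]; second: [[[x1, x2], x4], x3]


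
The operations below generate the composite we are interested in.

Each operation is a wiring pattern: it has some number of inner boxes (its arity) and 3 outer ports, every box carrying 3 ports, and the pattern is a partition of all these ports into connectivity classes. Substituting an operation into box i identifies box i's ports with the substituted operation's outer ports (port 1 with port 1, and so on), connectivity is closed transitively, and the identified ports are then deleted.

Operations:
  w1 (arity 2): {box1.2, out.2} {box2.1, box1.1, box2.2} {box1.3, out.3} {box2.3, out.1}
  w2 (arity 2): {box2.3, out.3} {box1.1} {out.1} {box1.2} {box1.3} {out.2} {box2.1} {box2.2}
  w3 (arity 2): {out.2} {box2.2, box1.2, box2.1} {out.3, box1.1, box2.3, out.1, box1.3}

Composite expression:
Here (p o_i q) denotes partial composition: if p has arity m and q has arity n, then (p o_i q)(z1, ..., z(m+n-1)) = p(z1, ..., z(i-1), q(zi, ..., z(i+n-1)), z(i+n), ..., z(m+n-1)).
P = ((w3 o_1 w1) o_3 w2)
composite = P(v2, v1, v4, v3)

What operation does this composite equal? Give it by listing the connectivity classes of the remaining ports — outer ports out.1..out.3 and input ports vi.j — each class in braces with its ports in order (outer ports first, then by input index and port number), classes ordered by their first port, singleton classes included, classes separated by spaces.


{out.1, out.3, v1.3, v2.3, v3.3} {out.2} {v1.1, v1.2, v2.1} {v2.2} {v3.1} {v3.2} {v4.1} {v4.2} {v4.3}


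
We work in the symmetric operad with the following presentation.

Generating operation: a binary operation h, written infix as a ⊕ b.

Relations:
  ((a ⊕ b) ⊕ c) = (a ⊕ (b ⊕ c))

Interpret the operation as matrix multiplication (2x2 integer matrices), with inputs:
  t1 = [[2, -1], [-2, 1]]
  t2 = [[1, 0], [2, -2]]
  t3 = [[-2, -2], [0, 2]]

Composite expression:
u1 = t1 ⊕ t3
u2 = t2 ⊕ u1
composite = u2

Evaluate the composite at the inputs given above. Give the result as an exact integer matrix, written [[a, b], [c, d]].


[[-4, -6], [-16, -24]]

(t1 ⊕ t3) = [[-4, -6], [4, 6]]
(t2 ⊕ (t1 ⊕ t3)) = [[-4, -6], [-16, -24]]


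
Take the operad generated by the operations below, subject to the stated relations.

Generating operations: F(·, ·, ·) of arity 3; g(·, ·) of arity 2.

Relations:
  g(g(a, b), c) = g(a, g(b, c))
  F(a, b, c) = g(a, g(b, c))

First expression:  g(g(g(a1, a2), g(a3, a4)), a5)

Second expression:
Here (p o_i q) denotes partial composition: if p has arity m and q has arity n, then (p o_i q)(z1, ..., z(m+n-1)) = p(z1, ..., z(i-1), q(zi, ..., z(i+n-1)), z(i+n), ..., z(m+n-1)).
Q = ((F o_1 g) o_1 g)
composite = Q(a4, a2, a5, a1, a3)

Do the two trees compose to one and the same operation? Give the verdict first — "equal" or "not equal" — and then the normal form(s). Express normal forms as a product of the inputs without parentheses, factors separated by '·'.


not equal; first: a1 · a2 · a3 · a4 · a5; second: a4 · a2 · a5 · a1 · a3

The first expression, normalized: a1 · a2 · a3 · a4 · a5
The second expression, normalized: a4 · a2 · a5 · a1 · a3
Distinct normal forms: not equal.


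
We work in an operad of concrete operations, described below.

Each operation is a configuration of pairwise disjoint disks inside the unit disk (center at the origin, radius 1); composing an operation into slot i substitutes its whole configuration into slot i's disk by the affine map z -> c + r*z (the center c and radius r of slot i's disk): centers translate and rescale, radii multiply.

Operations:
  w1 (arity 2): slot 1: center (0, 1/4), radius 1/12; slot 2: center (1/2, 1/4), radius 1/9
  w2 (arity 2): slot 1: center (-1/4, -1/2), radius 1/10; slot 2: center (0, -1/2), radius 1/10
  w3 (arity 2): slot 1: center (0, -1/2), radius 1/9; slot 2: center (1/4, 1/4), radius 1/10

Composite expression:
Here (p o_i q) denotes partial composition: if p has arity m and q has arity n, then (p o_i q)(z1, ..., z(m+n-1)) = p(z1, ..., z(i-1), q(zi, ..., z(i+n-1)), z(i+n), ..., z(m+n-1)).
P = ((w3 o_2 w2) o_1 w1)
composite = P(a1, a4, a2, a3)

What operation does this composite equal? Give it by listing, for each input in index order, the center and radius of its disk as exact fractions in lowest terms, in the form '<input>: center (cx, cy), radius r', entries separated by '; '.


a1: center (0, -17/36), radius 1/108; a2: center (9/40, 1/5), radius 1/100; a3: center (1/4, 1/5), radius 1/100; a4: center (1/18, -17/36), radius 1/81

Below w3, radii multiply path by path; the a-disk centers shift.
a1 passes through 2 substitutions, ending at center (0, -17/36), radius 1/108
a4 passes through 2 substitutions, ending at center (1/18, -17/36), radius 1/81
a2 passes through 2 substitutions, ending at center (9/40, 1/5), radius 1/100
a3 passes through 2 substitutions, ending at center (1/4, 1/5), radius 1/100
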